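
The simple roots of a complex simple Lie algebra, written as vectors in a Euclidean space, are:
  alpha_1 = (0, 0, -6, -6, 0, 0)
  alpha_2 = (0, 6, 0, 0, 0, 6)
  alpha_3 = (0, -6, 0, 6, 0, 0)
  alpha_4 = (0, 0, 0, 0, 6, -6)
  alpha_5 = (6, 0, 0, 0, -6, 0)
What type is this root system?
Compute the Cartan integers a_ij = 2(alpha_i, alpha_j)/(alpha_j, alpha_j); the resulting 5x5 Cartan matrix is
[[2, 0, -1, 0, 0], [0, 2, -1, -1, 0], [-1, -1, 2, 0, 0], [0, -1, 0, 2, -1], [0, 0, 0, -1, 2]].
All simple roots have the same length, so the diagram is simply laced. The associated Dynkin diagram is a chain of 5 nodes with single edges (A_5), so the type is A_5 (the algebra sl(6)).

A_5 (sl(6))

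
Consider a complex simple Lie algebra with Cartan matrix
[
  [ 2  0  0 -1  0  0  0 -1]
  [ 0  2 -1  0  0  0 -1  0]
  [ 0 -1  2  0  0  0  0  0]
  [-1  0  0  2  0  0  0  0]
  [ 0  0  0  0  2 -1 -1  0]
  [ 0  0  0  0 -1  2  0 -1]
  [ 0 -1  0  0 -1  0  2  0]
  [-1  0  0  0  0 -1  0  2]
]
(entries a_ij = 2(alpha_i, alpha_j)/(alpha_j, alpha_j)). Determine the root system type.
The matrix has rank 8 with 2's on the diagonal. Reading the off-diagonal entries as Dynkin edges (a single edge where a_ij = a_ji = -1; a double or triple edge where a_ij * a_ji = 2 or 3), the diagram is a chain of 8 nodes with single edges (A_8). One simple-root ordering that puts it in standard form is (alpha_3, alpha_2, alpha_7, alpha_5, alpha_6, alpha_8, alpha_1, alpha_4). So the algebra is type A_8, i.e. sl(9).

A_8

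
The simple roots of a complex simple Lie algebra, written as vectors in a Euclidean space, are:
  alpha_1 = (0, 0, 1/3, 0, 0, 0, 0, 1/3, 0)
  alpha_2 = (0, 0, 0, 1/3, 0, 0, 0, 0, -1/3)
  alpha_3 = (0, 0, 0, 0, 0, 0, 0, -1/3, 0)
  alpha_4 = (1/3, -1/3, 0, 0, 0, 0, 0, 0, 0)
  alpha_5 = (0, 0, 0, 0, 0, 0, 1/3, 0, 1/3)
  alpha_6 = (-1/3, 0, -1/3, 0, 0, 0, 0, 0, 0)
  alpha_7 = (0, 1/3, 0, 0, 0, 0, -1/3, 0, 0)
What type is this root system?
B7

Compute the Cartan integers a_ij = 2(alpha_i, alpha_j)/(alpha_j, alpha_j); the resulting 7x7 Cartan matrix is
[[2, 0, -2, 0, 0, -1, 0], [0, 2, 0, 0, -1, 0, 0], [-1, 0, 2, 0, 0, 0, 0], [0, 0, 0, 2, 0, -1, -1], [0, -1, 0, 0, 2, 0, -1], [-1, 0, 0, -1, 0, 2, 0], [0, 0, 0, -1, -1, 0, 2]].
The roots have two lengths (squared-length ratio 2:1); the short ones are alpha_{3}. The associated Dynkin diagram is a chain of 7 nodes with a double edge at one end; the terminal node there is the unique short simple root (B_7), so the type is B_7 (the algebra so(15)).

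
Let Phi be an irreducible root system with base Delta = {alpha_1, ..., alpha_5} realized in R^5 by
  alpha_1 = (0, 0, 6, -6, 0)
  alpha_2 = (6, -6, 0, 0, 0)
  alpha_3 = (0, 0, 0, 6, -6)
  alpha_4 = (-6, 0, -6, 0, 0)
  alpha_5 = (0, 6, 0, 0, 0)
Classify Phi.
Compute the Cartan integers a_ij = 2(alpha_i, alpha_j)/(alpha_j, alpha_j); the resulting 5x5 Cartan matrix is
[[2, 0, -1, -1, 0], [0, 2, 0, -1, -2], [-1, 0, 2, 0, 0], [-1, -1, 0, 2, 0], [0, -1, 0, 0, 2]].
The roots have two lengths (squared-length ratio 2:1); the short ones are alpha_{5}. The associated Dynkin diagram is a chain of 5 nodes with a double edge at one end; the terminal node there is the unique short simple root (B_5), so the type is B_5 (the algebra so(11)).

B_5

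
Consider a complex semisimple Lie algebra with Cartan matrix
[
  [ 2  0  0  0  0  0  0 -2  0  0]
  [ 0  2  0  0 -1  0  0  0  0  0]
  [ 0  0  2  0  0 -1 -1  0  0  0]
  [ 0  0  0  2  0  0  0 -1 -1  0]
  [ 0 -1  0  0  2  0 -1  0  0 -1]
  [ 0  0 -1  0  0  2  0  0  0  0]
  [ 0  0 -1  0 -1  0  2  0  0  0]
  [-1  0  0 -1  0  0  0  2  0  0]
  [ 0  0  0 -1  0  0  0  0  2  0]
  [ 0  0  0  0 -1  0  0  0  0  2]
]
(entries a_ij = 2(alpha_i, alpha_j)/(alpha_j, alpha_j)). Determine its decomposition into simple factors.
C4 + D6

The diagram associated to this matrix has two connected components: the simple roots {alpha_1, alpha_4, alpha_8, alpha_9} form a chain of 4 nodes with a double edge at one end; the terminal node there is the unique long simple root (C_4), and {alpha_2, alpha_3, alpha_5, alpha_6, alpha_7, alpha_10} form a chain of 4 nodes with a fork of two nodes at one end (D_6). A semisimple Lie algebra decomposes uniquely as the direct sum of simple ideals, one per connected component of its Dynkin diagram, so g ≅ C_4 ⊕ D_6 (dimension 36 + 66 = 102).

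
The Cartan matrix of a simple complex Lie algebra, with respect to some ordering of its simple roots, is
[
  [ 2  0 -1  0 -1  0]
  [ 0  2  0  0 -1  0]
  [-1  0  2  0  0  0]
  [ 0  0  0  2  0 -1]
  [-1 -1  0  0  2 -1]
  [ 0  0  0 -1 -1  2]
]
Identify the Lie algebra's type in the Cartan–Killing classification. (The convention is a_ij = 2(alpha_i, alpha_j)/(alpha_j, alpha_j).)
E_6

The matrix has rank 6 with 2's on the diagonal. Reading the off-diagonal entries as Dynkin edges (a single edge where a_ij = a_ji = -1; a double or triple edge where a_ij * a_ji = 2 or 3), the diagram is a chain of 5 nodes with one extra node attached to the third node from one end (E_6). One simple-root ordering that puts it in standard form is (alpha_4, alpha_2, alpha_6, alpha_5, alpha_1, alpha_3). So the algebra is type E_6.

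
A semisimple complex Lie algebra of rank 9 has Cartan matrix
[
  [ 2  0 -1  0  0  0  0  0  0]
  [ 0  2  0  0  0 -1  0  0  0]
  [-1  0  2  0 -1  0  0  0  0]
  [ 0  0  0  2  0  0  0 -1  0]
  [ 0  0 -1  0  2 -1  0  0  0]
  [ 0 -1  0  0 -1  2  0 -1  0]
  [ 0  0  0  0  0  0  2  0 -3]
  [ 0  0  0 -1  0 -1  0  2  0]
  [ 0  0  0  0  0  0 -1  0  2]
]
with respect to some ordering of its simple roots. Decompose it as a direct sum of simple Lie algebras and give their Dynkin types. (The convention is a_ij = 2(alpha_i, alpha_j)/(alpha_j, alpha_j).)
The diagram associated to this matrix has two connected components: the simple roots {alpha_1, alpha_2, alpha_3, alpha_4, alpha_5, alpha_6, alpha_8} form a chain of 6 nodes with one extra node attached to the third node from one end (E_7), and {alpha_7, alpha_9} form two nodes joined by a triple edge (G_2). A semisimple Lie algebra decomposes uniquely as the direct sum of simple ideals, one per connected component of its Dynkin diagram, so g ≅ E_7 ⊕ G_2 (dimension 133 + 14 = 147).

E_7 + G_2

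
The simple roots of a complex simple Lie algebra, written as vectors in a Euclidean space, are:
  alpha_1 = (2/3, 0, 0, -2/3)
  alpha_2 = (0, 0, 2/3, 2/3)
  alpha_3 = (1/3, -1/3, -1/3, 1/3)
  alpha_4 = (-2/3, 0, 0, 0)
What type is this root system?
Compute the Cartan integers a_ij = 2(alpha_i, alpha_j)/(alpha_j, alpha_j); the resulting 4x4 Cartan matrix is
[[2, -1, 0, -2], [-1, 2, 0, 0], [0, 0, 2, -1], [-1, 0, -1, 2]].
The roots have two lengths (squared-length ratio 2:1); the short ones are alpha_{3,4}. The associated Dynkin diagram is a chain of 4 nodes with a double edge between the middle two (F_4), so the type is F_4.

F4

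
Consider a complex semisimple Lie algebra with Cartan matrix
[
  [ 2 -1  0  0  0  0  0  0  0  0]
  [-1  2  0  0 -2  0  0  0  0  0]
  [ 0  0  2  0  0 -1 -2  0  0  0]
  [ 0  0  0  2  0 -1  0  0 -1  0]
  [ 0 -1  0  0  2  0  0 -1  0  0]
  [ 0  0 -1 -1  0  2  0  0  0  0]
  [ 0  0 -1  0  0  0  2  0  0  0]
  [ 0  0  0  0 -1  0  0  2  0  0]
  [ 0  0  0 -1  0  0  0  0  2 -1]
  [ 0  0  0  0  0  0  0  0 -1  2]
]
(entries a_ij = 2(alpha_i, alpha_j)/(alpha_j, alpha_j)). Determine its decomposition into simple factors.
B6 + F4

The diagram associated to this matrix has two connected components: the simple roots {alpha_3, alpha_4, alpha_6, alpha_7, alpha_9, alpha_10} form a chain of 6 nodes with a double edge at one end; the terminal node there is the unique short simple root (B_6), and {alpha_1, alpha_2, alpha_5, alpha_8} form a chain of 4 nodes with a double edge between the middle two (F_4). A semisimple Lie algebra decomposes uniquely as the direct sum of simple ideals, one per connected component of its Dynkin diagram, so g ≅ B_6 ⊕ F_4 (dimension 78 + 52 = 130).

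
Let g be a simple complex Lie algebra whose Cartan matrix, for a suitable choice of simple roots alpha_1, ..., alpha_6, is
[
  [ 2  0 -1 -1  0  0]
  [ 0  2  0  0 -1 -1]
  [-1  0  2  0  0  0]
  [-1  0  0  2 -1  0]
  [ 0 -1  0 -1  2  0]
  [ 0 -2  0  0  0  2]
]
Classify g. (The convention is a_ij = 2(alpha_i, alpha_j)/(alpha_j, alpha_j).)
The matrix has rank 6 with 2's on the diagonal. Reading the off-diagonal entries as Dynkin edges (a single edge where a_ij = a_ji = -1; a double or triple edge where a_ij * a_ji = 2 or 3), the diagram is a chain of 6 nodes with a double edge at one end; the terminal node there is the unique long simple root (C_6). One simple-root ordering that puts it in standard form is (alpha_3, alpha_1, alpha_4, alpha_5, alpha_2, alpha_6). So the algebra is type C_6, i.e. sp(12).

type C_6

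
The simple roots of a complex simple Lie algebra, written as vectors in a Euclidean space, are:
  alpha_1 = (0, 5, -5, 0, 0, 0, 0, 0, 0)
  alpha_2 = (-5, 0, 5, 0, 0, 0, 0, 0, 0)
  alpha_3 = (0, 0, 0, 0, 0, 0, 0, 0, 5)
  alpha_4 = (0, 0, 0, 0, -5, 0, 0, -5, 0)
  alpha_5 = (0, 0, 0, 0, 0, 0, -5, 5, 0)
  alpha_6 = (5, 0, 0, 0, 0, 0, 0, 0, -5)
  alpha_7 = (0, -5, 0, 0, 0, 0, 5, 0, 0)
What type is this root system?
B7

Compute the Cartan integers a_ij = 2(alpha_i, alpha_j)/(alpha_j, alpha_j); the resulting 7x7 Cartan matrix is
[[2, -1, 0, 0, 0, 0, -1], [-1, 2, 0, 0, 0, -1, 0], [0, 0, 2, 0, 0, -1, 0], [0, 0, 0, 2, -1, 0, 0], [0, 0, 0, -1, 2, 0, -1], [0, -1, -2, 0, 0, 2, 0], [-1, 0, 0, 0, -1, 0, 2]].
The roots have two lengths (squared-length ratio 2:1); the short ones are alpha_{3}. The associated Dynkin diagram is a chain of 7 nodes with a double edge at one end; the terminal node there is the unique short simple root (B_7), so the type is B_7 (the algebra so(15)).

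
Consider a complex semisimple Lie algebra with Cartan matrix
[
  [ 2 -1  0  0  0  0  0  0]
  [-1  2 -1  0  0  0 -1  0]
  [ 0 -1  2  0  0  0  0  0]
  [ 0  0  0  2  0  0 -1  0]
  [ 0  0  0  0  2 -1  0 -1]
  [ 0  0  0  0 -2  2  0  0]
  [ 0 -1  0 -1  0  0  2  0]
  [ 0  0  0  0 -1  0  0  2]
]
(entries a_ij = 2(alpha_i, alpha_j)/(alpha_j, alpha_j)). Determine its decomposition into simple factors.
The diagram associated to this matrix has two connected components: the simple roots {alpha_5, alpha_6, alpha_8} form a chain of 3 nodes with a double edge at one end; the terminal node there is the unique long simple root (C_3), and {alpha_1, alpha_2, alpha_3, alpha_4, alpha_7} form a chain of 3 nodes with a fork of two nodes at one end (D_5). A semisimple Lie algebra decomposes uniquely as the direct sum of simple ideals, one per connected component of its Dynkin diagram, so g ≅ C_3 ⊕ D_5 (dimension 21 + 45 = 66).

C3 + D5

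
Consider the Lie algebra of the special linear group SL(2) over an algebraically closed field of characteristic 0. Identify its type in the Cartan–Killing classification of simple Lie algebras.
This is sl(2), which has dimension 2^2 - 1 = 3 and rank 2 - 1 = 1 (a Cartan subalgebra is the diagonal traceless matrices). In the classification of classical Lie algebras, the special linear algebra sl(n+1) has type A_n; here n = 1, so the Dynkin diagram is a chain of 1 nodes with single edges (A_1). Hence the type is A_1.

A_1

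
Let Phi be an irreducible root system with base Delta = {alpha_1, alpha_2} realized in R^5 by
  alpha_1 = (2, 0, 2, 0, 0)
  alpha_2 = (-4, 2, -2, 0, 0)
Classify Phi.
type G_2

Compute the Cartan integers a_ij = 2(alpha_i, alpha_j)/(alpha_j, alpha_j); the resulting 2x2 Cartan matrix is
[[2, -1], [-3, 2]].
The roots have two lengths (squared-length ratio 3:1); the short ones are alpha_{1}. The associated Dynkin diagram is two nodes joined by a triple edge (G_2), so the type is G_2.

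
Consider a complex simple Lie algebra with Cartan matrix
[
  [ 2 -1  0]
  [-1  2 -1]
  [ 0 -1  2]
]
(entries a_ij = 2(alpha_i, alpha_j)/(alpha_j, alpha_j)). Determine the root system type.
A3

The matrix has rank 3 with 2's on the diagonal. Reading the off-diagonal entries as Dynkin edges (a single edge where a_ij = a_ji = -1; a double or triple edge where a_ij * a_ji = 2 or 3), the diagram is a chain of 3 nodes with single edges (A_3). One simple-root ordering that puts it in standard form is (alpha_3, alpha_2, alpha_1). So the algebra is type A_3, i.e. sl(4).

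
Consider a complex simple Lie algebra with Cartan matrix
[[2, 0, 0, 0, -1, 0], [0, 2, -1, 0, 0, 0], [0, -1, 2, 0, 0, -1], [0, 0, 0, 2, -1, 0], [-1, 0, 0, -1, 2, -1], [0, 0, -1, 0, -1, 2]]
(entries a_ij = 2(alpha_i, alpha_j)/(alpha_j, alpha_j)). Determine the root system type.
type D_6

The matrix has rank 6 with 2's on the diagonal. Reading the off-diagonal entries as Dynkin edges (a single edge where a_ij = a_ji = -1; a double or triple edge where a_ij * a_ji = 2 or 3), the diagram is a chain of 4 nodes with a fork of two nodes at one end (D_6). One simple-root ordering that puts it in standard form is (alpha_2, alpha_3, alpha_6, alpha_5, alpha_4, alpha_1). So the algebra is type D_6, i.e. so(12).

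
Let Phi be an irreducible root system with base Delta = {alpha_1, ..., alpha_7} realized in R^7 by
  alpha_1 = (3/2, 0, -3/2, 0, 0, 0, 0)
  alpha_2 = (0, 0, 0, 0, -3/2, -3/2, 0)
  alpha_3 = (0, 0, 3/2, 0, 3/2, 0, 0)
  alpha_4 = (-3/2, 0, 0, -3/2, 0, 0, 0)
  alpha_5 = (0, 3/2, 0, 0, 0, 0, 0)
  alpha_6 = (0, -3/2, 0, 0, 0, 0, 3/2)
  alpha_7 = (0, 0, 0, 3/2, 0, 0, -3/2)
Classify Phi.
Compute the Cartan integers a_ij = 2(alpha_i, alpha_j)/(alpha_j, alpha_j); the resulting 7x7 Cartan matrix is
[[2, 0, -1, -1, 0, 0, 0], [0, 2, -1, 0, 0, 0, 0], [-1, -1, 2, 0, 0, 0, 0], [-1, 0, 0, 2, 0, 0, -1], [0, 0, 0, 0, 2, -1, 0], [0, 0, 0, 0, -2, 2, -1], [0, 0, 0, -1, 0, -1, 2]].
The roots have two lengths (squared-length ratio 2:1); the short ones are alpha_{5}. The associated Dynkin diagram is a chain of 7 nodes with a double edge at one end; the terminal node there is the unique short simple root (B_7), so the type is B_7 (the algebra so(15)).

type B_7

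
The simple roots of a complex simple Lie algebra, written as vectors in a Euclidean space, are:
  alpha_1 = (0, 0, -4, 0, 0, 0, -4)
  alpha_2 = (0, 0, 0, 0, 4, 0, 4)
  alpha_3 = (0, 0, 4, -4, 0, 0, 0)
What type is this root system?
A3

Compute the Cartan integers a_ij = 2(alpha_i, alpha_j)/(alpha_j, alpha_j); the resulting 3x3 Cartan matrix is
[[2, -1, -1], [-1, 2, 0], [-1, 0, 2]].
All simple roots have the same length, so the diagram is simply laced. The associated Dynkin diagram is a chain of 3 nodes with single edges (A_3), so the type is A_3 (the algebra sl(4)).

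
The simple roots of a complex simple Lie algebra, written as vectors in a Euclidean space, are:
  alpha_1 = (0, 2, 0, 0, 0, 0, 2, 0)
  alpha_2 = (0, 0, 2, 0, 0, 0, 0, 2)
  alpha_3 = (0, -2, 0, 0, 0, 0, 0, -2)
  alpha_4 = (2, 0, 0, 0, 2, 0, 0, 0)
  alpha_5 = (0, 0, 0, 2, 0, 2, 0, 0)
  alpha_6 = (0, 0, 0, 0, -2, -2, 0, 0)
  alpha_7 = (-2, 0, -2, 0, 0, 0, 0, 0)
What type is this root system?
A_7 (sl(8))

Compute the Cartan integers a_ij = 2(alpha_i, alpha_j)/(alpha_j, alpha_j); the resulting 7x7 Cartan matrix is
[[2, 0, -1, 0, 0, 0, 0], [0, 2, -1, 0, 0, 0, -1], [-1, -1, 2, 0, 0, 0, 0], [0, 0, 0, 2, 0, -1, -1], [0, 0, 0, 0, 2, -1, 0], [0, 0, 0, -1, -1, 2, 0], [0, -1, 0, -1, 0, 0, 2]].
All simple roots have the same length, so the diagram is simply laced. The associated Dynkin diagram is a chain of 7 nodes with single edges (A_7), so the type is A_7 (the algebra sl(8)).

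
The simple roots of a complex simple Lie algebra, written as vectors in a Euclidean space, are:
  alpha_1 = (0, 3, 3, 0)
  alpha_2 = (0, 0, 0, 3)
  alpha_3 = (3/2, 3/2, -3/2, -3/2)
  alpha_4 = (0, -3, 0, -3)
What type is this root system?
Compute the Cartan integers a_ij = 2(alpha_i, alpha_j)/(alpha_j, alpha_j); the resulting 4x4 Cartan matrix is
[[2, 0, 0, -1], [0, 2, -1, -1], [0, -1, 2, 0], [-1, -2, 0, 2]].
The roots have two lengths (squared-length ratio 2:1); the short ones are alpha_{2,3}. The associated Dynkin diagram is a chain of 4 nodes with a double edge between the middle two (F_4), so the type is F_4.

F_4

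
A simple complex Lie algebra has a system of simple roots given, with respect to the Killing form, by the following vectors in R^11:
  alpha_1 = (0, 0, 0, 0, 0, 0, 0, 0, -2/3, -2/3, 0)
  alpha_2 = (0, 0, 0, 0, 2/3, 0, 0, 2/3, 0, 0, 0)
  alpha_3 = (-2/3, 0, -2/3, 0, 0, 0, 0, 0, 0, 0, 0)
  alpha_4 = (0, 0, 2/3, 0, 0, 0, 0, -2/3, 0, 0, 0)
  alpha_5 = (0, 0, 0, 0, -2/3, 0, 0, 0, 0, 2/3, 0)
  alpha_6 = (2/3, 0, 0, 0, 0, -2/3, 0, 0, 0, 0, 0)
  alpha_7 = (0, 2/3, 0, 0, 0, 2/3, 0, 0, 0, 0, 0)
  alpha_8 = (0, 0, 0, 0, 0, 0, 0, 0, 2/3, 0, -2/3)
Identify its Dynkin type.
Compute the Cartan integers a_ij = 2(alpha_i, alpha_j)/(alpha_j, alpha_j); the resulting 8x8 Cartan matrix is
[[2, 0, 0, 0, -1, 0, 0, -1], [0, 2, 0, -1, -1, 0, 0, 0], [0, 0, 2, -1, 0, -1, 0, 0], [0, -1, -1, 2, 0, 0, 0, 0], [-1, -1, 0, 0, 2, 0, 0, 0], [0, 0, -1, 0, 0, 2, -1, 0], [0, 0, 0, 0, 0, -1, 2, 0], [-1, 0, 0, 0, 0, 0, 0, 2]].
All simple roots have the same length, so the diagram is simply laced. The associated Dynkin diagram is a chain of 8 nodes with single edges (A_8), so the type is A_8 (the algebra sl(9)).

A_8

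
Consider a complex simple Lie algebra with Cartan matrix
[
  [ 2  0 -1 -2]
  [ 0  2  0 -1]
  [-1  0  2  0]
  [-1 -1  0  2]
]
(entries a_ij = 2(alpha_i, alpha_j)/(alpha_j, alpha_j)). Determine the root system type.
The matrix has rank 4 with 2's on the diagonal. Reading the off-diagonal entries as Dynkin edges (a single edge where a_ij = a_ji = -1; a double or triple edge where a_ij * a_ji = 2 or 3), the diagram is a chain of 4 nodes with a double edge between the middle two (F_4). One simple-root ordering that puts it in standard form is (alpha_3, alpha_1, alpha_4, alpha_2). So the algebra is type F_4.

F4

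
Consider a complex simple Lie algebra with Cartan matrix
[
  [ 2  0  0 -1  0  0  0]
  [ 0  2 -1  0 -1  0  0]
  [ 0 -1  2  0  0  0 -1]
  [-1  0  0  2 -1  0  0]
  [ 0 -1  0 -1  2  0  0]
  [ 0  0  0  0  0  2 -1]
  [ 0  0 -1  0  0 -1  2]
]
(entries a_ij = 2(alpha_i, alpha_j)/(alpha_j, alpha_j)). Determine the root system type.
A7

The matrix has rank 7 with 2's on the diagonal. Reading the off-diagonal entries as Dynkin edges (a single edge where a_ij = a_ji = -1; a double or triple edge where a_ij * a_ji = 2 or 3), the diagram is a chain of 7 nodes with single edges (A_7). One simple-root ordering that puts it in standard form is (alpha_1, alpha_4, alpha_5, alpha_2, alpha_3, alpha_7, alpha_6). So the algebra is type A_7, i.e. sl(8).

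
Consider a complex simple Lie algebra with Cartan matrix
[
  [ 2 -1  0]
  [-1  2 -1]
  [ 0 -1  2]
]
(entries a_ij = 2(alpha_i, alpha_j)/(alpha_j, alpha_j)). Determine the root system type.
The matrix has rank 3 with 2's on the diagonal. Reading the off-diagonal entries as Dynkin edges (a single edge where a_ij = a_ji = -1; a double or triple edge where a_ij * a_ji = 2 or 3), the diagram is a chain of 3 nodes with single edges (A_3). One simple-root ordering that puts it in standard form is (alpha_1, alpha_2, alpha_3). So the algebra is type A_3, i.e. sl(4).

A_3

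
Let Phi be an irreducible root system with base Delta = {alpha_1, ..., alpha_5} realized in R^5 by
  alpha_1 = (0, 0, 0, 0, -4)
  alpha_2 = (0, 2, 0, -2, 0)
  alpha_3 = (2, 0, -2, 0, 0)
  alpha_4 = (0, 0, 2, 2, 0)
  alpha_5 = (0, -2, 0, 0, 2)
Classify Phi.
Compute the Cartan integers a_ij = 2(alpha_i, alpha_j)/(alpha_j, alpha_j); the resulting 5x5 Cartan matrix is
[[2, 0, 0, 0, -2], [0, 2, 0, -1, -1], [0, 0, 2, -1, 0], [0, -1, -1, 2, 0], [-1, -1, 0, 0, 2]].
The roots have two lengths (squared-length ratio 2:1); the short ones are alpha_{2,3,4,5}. The associated Dynkin diagram is a chain of 5 nodes with a double edge at one end; the terminal node there is the unique long simple root (C_5), so the type is C_5 (the algebra sp(10)).

C_5 (sp(10))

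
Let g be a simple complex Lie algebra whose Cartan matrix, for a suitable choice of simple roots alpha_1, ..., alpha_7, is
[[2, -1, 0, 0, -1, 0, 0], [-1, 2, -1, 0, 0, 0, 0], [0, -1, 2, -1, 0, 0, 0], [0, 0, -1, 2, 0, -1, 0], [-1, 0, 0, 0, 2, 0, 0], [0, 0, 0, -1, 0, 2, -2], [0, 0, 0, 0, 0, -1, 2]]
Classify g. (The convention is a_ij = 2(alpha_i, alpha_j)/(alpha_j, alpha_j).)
The matrix has rank 7 with 2's on the diagonal. Reading the off-diagonal entries as Dynkin edges (a single edge where a_ij = a_ji = -1; a double or triple edge where a_ij * a_ji = 2 or 3), the diagram is a chain of 7 nodes with a double edge at one end; the terminal node there is the unique short simple root (B_7). One simple-root ordering that puts it in standard form is (alpha_5, alpha_1, alpha_2, alpha_3, alpha_4, alpha_6, alpha_7). So the algebra is type B_7, i.e. so(15).

B7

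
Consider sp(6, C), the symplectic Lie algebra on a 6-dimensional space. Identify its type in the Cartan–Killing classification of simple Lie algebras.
C3

This is sp(6), which has dimension 6(6+1)/2 = 21 and rank 6/2 = 3. In the classification of classical Lie algebras, the symplectic algebra sp(2n) has type C_n; here n = 3, so the Dynkin diagram is a chain of 3 nodes with a double edge at one end; the terminal node there is the unique long simple root (C_3). Hence the type is C_3.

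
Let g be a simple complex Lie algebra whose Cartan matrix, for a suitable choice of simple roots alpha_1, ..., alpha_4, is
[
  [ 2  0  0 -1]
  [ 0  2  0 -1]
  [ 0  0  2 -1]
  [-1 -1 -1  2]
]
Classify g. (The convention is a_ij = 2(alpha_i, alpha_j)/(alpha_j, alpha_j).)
The matrix has rank 4 with 2's on the diagonal. Reading the off-diagonal entries as Dynkin edges (a single edge where a_ij = a_ji = -1; a double or triple edge where a_ij * a_ji = 2 or 3), the diagram is a chain of 2 nodes with a fork of two nodes at one end (D_4). One simple-root ordering that puts it in standard form is (alpha_2, alpha_4, alpha_3, alpha_1). So the algebra is type D_4, i.e. so(8).

D4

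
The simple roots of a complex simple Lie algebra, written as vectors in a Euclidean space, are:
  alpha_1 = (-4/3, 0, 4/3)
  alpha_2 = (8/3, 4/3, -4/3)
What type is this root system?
G_2

Compute the Cartan integers a_ij = 2(alpha_i, alpha_j)/(alpha_j, alpha_j); the resulting 2x2 Cartan matrix is
[[2, -1], [-3, 2]].
The roots have two lengths (squared-length ratio 3:1); the short ones are alpha_{1}. The associated Dynkin diagram is two nodes joined by a triple edge (G_2), so the type is G_2.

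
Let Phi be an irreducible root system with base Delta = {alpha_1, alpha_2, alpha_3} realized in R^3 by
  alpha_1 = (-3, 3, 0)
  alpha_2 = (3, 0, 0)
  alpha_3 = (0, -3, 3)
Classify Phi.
type B_3

Compute the Cartan integers a_ij = 2(alpha_i, alpha_j)/(alpha_j, alpha_j); the resulting 3x3 Cartan matrix is
[[2, -2, -1], [-1, 2, 0], [-1, 0, 2]].
The roots have two lengths (squared-length ratio 2:1); the short ones are alpha_{2}. The associated Dynkin diagram is a chain of 3 nodes with a double edge at one end; the terminal node there is the unique short simple root (B_3), so the type is B_3 (the algebra so(7)).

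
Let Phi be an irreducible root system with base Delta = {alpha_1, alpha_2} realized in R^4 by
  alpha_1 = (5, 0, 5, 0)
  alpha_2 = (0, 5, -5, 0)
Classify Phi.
type A_2

Compute the Cartan integers a_ij = 2(alpha_i, alpha_j)/(alpha_j, alpha_j); the resulting 2x2 Cartan matrix is
[[2, -1], [-1, 2]].
All simple roots have the same length, so the diagram is simply laced. The associated Dynkin diagram is a chain of 2 nodes with single edges (A_2), so the type is A_2 (the algebra sl(3)).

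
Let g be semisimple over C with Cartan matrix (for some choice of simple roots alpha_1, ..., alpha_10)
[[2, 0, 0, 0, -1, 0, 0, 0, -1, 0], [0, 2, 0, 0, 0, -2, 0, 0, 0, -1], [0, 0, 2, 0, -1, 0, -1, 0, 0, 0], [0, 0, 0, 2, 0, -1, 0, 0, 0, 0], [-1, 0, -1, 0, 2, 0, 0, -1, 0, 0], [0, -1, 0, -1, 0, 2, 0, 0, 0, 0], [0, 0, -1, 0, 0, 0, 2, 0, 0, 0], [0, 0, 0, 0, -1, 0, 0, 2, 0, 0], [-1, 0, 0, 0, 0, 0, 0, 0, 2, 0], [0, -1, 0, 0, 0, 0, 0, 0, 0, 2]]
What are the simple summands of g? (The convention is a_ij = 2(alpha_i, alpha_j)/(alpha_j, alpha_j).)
E_6 + F_4

The diagram associated to this matrix has two connected components: the simple roots {alpha_1, alpha_3, alpha_5, alpha_7, alpha_8, alpha_9} form a chain of 5 nodes with one extra node attached to the third node from one end (E_6), and {alpha_2, alpha_4, alpha_6, alpha_10} form a chain of 4 nodes with a double edge between the middle two (F_4). A semisimple Lie algebra decomposes uniquely as the direct sum of simple ideals, one per connected component of its Dynkin diagram, so g ≅ E_6 ⊕ F_4 (dimension 78 + 52 = 130).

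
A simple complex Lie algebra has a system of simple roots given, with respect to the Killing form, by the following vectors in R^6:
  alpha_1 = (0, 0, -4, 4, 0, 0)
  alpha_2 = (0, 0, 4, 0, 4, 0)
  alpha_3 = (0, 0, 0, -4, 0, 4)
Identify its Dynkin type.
Compute the Cartan integers a_ij = 2(alpha_i, alpha_j)/(alpha_j, alpha_j); the resulting 3x3 Cartan matrix is
[[2, -1, -1], [-1, 2, 0], [-1, 0, 2]].
All simple roots have the same length, so the diagram is simply laced. The associated Dynkin diagram is a chain of 3 nodes with single edges (A_3), so the type is A_3 (the algebra sl(4)).

A_3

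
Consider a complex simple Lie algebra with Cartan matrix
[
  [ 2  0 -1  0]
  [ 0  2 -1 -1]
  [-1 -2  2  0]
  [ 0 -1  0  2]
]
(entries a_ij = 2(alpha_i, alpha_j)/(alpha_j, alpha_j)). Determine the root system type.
The matrix has rank 4 with 2's on the diagonal. Reading the off-diagonal entries as Dynkin edges (a single edge where a_ij = a_ji = -1; a double or triple edge where a_ij * a_ji = 2 or 3), the diagram is a chain of 4 nodes with a double edge between the middle two (F_4). One simple-root ordering that puts it in standard form is (alpha_1, alpha_3, alpha_2, alpha_4). So the algebra is type F_4.

type F_4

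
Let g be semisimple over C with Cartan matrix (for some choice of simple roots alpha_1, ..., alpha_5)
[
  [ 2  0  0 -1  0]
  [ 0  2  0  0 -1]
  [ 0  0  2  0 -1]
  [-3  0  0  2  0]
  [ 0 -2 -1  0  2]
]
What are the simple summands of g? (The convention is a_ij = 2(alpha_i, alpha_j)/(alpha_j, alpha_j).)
B_3 (so(7)) + G_2

The diagram associated to this matrix has two connected components: the simple roots {alpha_2, alpha_3, alpha_5} form a chain of 3 nodes with a double edge at one end; the terminal node there is the unique short simple root (B_3), and {alpha_1, alpha_4} form two nodes joined by a triple edge (G_2). A semisimple Lie algebra decomposes uniquely as the direct sum of simple ideals, one per connected component of its Dynkin diagram, so g ≅ B_3 ⊕ G_2 (dimension 21 + 14 = 35).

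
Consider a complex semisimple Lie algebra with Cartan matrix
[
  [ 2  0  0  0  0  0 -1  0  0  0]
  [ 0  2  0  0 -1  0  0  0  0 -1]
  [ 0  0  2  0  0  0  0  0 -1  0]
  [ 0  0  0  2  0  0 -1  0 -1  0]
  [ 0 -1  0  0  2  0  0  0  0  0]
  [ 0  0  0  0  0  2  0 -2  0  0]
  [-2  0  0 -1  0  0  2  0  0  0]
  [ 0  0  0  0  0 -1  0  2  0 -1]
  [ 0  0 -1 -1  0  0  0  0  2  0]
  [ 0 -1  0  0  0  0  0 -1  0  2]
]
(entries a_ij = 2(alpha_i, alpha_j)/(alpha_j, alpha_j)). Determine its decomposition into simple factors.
The diagram associated to this matrix has two connected components: the simple roots {alpha_1, alpha_3, alpha_4, alpha_7, alpha_9} form a chain of 5 nodes with a double edge at one end; the terminal node there is the unique short simple root (B_5), and {alpha_2, alpha_5, alpha_6, alpha_8, alpha_10} form a chain of 5 nodes with a double edge at one end; the terminal node there is the unique long simple root (C_5). A semisimple Lie algebra decomposes uniquely as the direct sum of simple ideals, one per connected component of its Dynkin diagram, so g ≅ B_5 ⊕ C_5 (dimension 55 + 55 = 110).

B5 + C5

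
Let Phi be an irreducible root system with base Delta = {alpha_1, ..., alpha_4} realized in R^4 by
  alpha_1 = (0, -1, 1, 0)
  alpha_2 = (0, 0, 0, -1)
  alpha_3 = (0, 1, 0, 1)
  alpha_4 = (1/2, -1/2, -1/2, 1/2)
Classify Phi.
Compute the Cartan integers a_ij = 2(alpha_i, alpha_j)/(alpha_j, alpha_j); the resulting 4x4 Cartan matrix is
[[2, 0, -1, 0], [0, 2, -1, -1], [-1, -2, 2, 0], [0, -1, 0, 2]].
The roots have two lengths (squared-length ratio 2:1); the short ones are alpha_{2,4}. The associated Dynkin diagram is a chain of 4 nodes with a double edge between the middle two (F_4), so the type is F_4.

F_4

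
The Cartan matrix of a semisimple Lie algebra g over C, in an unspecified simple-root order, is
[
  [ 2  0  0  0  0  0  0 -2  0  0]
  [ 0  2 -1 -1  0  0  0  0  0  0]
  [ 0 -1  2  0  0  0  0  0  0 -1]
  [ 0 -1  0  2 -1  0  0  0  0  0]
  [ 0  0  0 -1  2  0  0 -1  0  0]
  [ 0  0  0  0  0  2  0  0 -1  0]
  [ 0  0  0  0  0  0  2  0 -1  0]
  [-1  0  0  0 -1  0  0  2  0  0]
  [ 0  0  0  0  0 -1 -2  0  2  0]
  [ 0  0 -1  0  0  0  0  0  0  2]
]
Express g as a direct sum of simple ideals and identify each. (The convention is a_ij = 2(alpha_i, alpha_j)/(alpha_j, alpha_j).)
B_3 + C_7

The diagram associated to this matrix has two connected components: the simple roots {alpha_6, alpha_7, alpha_9} form a chain of 3 nodes with a double edge at one end; the terminal node there is the unique short simple root (B_3), and {alpha_1, alpha_2, alpha_3, alpha_4, alpha_5, alpha_8, alpha_10} form a chain of 7 nodes with a double edge at one end; the terminal node there is the unique long simple root (C_7). A semisimple Lie algebra decomposes uniquely as the direct sum of simple ideals, one per connected component of its Dynkin diagram, so g ≅ B_3 ⊕ C_7 (dimension 21 + 105 = 126).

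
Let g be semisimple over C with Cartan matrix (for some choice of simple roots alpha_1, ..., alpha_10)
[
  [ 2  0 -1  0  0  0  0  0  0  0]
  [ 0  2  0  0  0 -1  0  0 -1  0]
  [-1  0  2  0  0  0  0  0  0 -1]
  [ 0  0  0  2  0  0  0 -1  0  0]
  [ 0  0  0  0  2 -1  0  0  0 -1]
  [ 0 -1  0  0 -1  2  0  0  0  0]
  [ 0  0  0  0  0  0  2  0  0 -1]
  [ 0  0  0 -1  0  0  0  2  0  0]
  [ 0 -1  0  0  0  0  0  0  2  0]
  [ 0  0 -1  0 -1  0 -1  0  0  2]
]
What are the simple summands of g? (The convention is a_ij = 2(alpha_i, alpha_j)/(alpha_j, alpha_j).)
The diagram associated to this matrix has two connected components: the simple roots {alpha_4, alpha_8} form a chain of 2 nodes with single edges (A_2), and {alpha_1, alpha_2, alpha_3, alpha_5, alpha_6, alpha_7, alpha_9, alpha_10} form a chain of 7 nodes with one extra node attached to the third node from one end (E_8). A semisimple Lie algebra decomposes uniquely as the direct sum of simple ideals, one per connected component of its Dynkin diagram, so g ≅ A_2 ⊕ E_8 (dimension 8 + 248 = 256).

type A_2 ⊕ type E_8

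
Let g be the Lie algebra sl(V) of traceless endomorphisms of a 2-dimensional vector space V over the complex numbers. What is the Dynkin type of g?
A_1 (sl(2))

This is sl(2), which has dimension 2^2 - 1 = 3 and rank 2 - 1 = 1 (a Cartan subalgebra is the diagonal traceless matrices). In the classification of classical Lie algebras, the special linear algebra sl(n+1) has type A_n; here n = 1, so the Dynkin diagram is a chain of 1 nodes with single edges (A_1). Hence the type is A_1.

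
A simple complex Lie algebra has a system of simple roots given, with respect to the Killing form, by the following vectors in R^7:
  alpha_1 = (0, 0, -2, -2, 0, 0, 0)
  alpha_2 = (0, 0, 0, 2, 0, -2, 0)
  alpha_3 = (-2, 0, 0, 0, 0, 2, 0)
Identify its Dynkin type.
Compute the Cartan integers a_ij = 2(alpha_i, alpha_j)/(alpha_j, alpha_j); the resulting 3x3 Cartan matrix is
[[2, -1, 0], [-1, 2, -1], [0, -1, 2]].
All simple roots have the same length, so the diagram is simply laced. The associated Dynkin diagram is a chain of 3 nodes with single edges (A_3), so the type is A_3 (the algebra sl(4)).

A3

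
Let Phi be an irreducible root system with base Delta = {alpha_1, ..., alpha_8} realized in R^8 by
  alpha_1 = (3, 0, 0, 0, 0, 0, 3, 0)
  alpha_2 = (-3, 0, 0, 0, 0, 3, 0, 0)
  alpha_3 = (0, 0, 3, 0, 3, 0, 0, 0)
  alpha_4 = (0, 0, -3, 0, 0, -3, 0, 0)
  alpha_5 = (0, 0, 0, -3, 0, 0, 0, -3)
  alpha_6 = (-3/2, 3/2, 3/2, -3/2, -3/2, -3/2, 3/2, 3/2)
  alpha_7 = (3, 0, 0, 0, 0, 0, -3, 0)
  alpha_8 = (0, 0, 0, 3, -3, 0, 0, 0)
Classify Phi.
Compute the Cartan integers a_ij = 2(alpha_i, alpha_j)/(alpha_j, alpha_j); the resulting 8x8 Cartan matrix is
[[2, -1, 0, 0, 0, 0, 0, 0], [-1, 2, 0, -1, 0, 0, -1, 0], [0, 0, 2, -1, 0, 0, 0, -1], [0, -1, -1, 2, 0, 0, 0, 0], [0, 0, 0, 0, 2, 0, 0, -1], [0, 0, 0, 0, 0, 2, -1, 0], [0, -1, 0, 0, 0, -1, 2, 0], [0, 0, -1, 0, -1, 0, 0, 2]].
All simple roots have the same length, so the diagram is simply laced. The associated Dynkin diagram is a chain of 7 nodes with one extra node attached to the third node from one end (E_8), so the type is E_8.

E_8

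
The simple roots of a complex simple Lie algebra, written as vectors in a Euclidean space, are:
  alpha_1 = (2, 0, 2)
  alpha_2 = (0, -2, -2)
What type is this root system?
A_2 (sl(3))

Compute the Cartan integers a_ij = 2(alpha_i, alpha_j)/(alpha_j, alpha_j); the resulting 2x2 Cartan matrix is
[[2, -1], [-1, 2]].
All simple roots have the same length, so the diagram is simply laced. The associated Dynkin diagram is a chain of 2 nodes with single edges (A_2), so the type is A_2 (the algebra sl(3)).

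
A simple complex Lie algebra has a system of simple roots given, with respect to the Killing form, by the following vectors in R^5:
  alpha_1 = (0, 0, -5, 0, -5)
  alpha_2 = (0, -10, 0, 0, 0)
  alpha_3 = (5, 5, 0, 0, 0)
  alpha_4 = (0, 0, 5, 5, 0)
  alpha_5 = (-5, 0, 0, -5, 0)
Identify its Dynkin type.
Compute the Cartan integers a_ij = 2(alpha_i, alpha_j)/(alpha_j, alpha_j); the resulting 5x5 Cartan matrix is
[[2, 0, 0, -1, 0], [0, 2, -2, 0, 0], [0, -1, 2, 0, -1], [-1, 0, 0, 2, -1], [0, 0, -1, -1, 2]].
The roots have two lengths (squared-length ratio 2:1); the short ones are alpha_{1,3,4,5}. The associated Dynkin diagram is a chain of 5 nodes with a double edge at one end; the terminal node there is the unique long simple root (C_5), so the type is C_5 (the algebra sp(10)).

type C_5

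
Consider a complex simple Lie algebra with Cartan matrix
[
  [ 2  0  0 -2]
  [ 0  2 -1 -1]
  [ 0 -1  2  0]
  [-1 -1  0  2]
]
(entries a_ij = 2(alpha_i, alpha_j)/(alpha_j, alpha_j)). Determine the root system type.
The matrix has rank 4 with 2's on the diagonal. Reading the off-diagonal entries as Dynkin edges (a single edge where a_ij = a_ji = -1; a double or triple edge where a_ij * a_ji = 2 or 3), the diagram is a chain of 4 nodes with a double edge at one end; the terminal node there is the unique long simple root (C_4). One simple-root ordering that puts it in standard form is (alpha_3, alpha_2, alpha_4, alpha_1). So the algebra is type C_4, i.e. sp(8).

C_4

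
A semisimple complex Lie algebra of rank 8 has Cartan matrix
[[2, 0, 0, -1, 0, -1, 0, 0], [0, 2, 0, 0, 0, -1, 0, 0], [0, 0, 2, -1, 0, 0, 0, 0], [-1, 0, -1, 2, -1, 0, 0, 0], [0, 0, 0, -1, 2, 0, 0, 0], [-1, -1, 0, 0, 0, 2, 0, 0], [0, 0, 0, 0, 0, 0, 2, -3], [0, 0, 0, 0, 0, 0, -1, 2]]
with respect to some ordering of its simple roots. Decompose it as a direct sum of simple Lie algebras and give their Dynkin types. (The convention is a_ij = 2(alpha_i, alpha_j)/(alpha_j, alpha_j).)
D_6 ⊕ G_2

The diagram associated to this matrix has two connected components: the simple roots {alpha_1, alpha_2, alpha_3, alpha_4, alpha_5, alpha_6} form a chain of 4 nodes with a fork of two nodes at one end (D_6), and {alpha_7, alpha_8} form two nodes joined by a triple edge (G_2). A semisimple Lie algebra decomposes uniquely as the direct sum of simple ideals, one per connected component of its Dynkin diagram, so g ≅ D_6 ⊕ G_2 (dimension 66 + 14 = 80).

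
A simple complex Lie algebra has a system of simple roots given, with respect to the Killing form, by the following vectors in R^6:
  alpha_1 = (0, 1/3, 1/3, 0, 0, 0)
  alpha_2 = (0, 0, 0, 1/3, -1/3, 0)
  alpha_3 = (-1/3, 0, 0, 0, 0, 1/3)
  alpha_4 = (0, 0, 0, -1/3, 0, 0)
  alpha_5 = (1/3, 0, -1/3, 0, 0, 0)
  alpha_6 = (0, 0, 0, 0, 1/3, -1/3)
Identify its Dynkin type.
B_6 (so(13))

Compute the Cartan integers a_ij = 2(alpha_i, alpha_j)/(alpha_j, alpha_j); the resulting 6x6 Cartan matrix is
[[2, 0, 0, 0, -1, 0], [0, 2, 0, -2, 0, -1], [0, 0, 2, 0, -1, -1], [0, -1, 0, 2, 0, 0], [-1, 0, -1, 0, 2, 0], [0, -1, -1, 0, 0, 2]].
The roots have two lengths (squared-length ratio 2:1); the short ones are alpha_{4}. The associated Dynkin diagram is a chain of 6 nodes with a double edge at one end; the terminal node there is the unique short simple root (B_6), so the type is B_6 (the algebra so(13)).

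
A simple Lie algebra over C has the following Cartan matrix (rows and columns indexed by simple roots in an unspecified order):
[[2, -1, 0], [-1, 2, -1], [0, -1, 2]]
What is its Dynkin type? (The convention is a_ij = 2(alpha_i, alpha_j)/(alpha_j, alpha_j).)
The matrix has rank 3 with 2's on the diagonal. Reading the off-diagonal entries as Dynkin edges (a single edge where a_ij = a_ji = -1; a double or triple edge where a_ij * a_ji = 2 or 3), the diagram is a chain of 3 nodes with single edges (A_3). One simple-root ordering that puts it in standard form is (alpha_3, alpha_2, alpha_1). So the algebra is type A_3, i.e. sl(4).

A3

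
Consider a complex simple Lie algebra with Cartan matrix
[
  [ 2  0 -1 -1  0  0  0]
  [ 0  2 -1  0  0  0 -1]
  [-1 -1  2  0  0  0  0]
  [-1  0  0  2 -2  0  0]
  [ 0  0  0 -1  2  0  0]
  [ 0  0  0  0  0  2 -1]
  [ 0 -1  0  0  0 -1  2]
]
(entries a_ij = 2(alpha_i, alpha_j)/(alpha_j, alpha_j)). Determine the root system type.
B7

The matrix has rank 7 with 2's on the diagonal. Reading the off-diagonal entries as Dynkin edges (a single edge where a_ij = a_ji = -1; a double or triple edge where a_ij * a_ji = 2 or 3), the diagram is a chain of 7 nodes with a double edge at one end; the terminal node there is the unique short simple root (B_7). One simple-root ordering that puts it in standard form is (alpha_6, alpha_7, alpha_2, alpha_3, alpha_1, alpha_4, alpha_5). So the algebra is type B_7, i.e. so(15).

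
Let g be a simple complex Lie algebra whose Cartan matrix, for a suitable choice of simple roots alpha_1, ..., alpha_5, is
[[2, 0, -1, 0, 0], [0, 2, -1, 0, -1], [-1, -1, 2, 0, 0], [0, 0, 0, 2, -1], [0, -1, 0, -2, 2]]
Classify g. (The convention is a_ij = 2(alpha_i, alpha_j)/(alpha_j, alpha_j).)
B_5 (so(11))

The matrix has rank 5 with 2's on the diagonal. Reading the off-diagonal entries as Dynkin edges (a single edge where a_ij = a_ji = -1; a double or triple edge where a_ij * a_ji = 2 or 3), the diagram is a chain of 5 nodes with a double edge at one end; the terminal node there is the unique short simple root (B_5). One simple-root ordering that puts it in standard form is (alpha_1, alpha_3, alpha_2, alpha_5, alpha_4). So the algebra is type B_5, i.e. so(11).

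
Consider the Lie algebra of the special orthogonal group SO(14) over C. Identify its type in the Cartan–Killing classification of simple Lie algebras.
This is so(14) with 14 even, which has dimension 14(14-1)/2 = 91 and rank 14/2 = 7. In the classification of classical Lie algebras, the orthogonal algebra so(2n) in an even number of variables has type D_n; here n = 7, so the Dynkin diagram is a chain of 5 nodes with a fork of two nodes at one end (D_7). Hence the type is D_7.

D_7 (so(14))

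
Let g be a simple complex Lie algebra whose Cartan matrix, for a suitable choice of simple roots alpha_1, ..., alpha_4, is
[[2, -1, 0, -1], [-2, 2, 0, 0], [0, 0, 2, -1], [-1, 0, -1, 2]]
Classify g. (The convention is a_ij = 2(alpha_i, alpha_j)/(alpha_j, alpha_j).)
C_4

The matrix has rank 4 with 2's on the diagonal. Reading the off-diagonal entries as Dynkin edges (a single edge where a_ij = a_ji = -1; a double or triple edge where a_ij * a_ji = 2 or 3), the diagram is a chain of 4 nodes with a double edge at one end; the terminal node there is the unique long simple root (C_4). One simple-root ordering that puts it in standard form is (alpha_3, alpha_4, alpha_1, alpha_2). So the algebra is type C_4, i.e. sp(8).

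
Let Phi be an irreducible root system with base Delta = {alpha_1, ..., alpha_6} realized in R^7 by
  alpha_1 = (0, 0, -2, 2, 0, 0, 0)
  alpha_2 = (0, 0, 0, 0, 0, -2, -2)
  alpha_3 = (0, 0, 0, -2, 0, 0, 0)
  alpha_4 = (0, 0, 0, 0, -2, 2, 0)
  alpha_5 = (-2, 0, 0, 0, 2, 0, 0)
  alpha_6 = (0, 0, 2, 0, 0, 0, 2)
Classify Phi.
B_6

Compute the Cartan integers a_ij = 2(alpha_i, alpha_j)/(alpha_j, alpha_j); the resulting 6x6 Cartan matrix is
[[2, 0, -2, 0, 0, -1], [0, 2, 0, -1, 0, -1], [-1, 0, 2, 0, 0, 0], [0, -1, 0, 2, -1, 0], [0, 0, 0, -1, 2, 0], [-1, -1, 0, 0, 0, 2]].
The roots have two lengths (squared-length ratio 2:1); the short ones are alpha_{3}. The associated Dynkin diagram is a chain of 6 nodes with a double edge at one end; the terminal node there is the unique short simple root (B_6), so the type is B_6 (the algebra so(13)).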